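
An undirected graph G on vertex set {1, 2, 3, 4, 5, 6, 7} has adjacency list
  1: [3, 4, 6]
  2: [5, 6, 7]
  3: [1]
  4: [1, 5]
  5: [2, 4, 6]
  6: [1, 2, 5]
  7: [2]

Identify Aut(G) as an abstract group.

The degree sequence is [3, 3, 1, 2, 3, 3, 1]. Checking the degree-preserving permutations of the vertex set shows that none except the identity preserves every edge, so Aut(G) is trivial.

the trivial group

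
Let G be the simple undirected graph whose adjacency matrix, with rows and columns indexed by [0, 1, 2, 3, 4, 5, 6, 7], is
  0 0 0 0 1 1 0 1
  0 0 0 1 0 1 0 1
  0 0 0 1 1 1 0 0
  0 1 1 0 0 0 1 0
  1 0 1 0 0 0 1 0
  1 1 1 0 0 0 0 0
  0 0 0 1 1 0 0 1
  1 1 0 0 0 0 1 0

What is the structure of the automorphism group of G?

the hyperoctahedral group B_3

G is 3-regular and bipartite on 2^3 = 8 vertices with girth 4; it is the hypercube graph Q_3. Aut(Q_3) consists of the signed permutations of the 3 coordinate axes: 3! permutations times 2^3 sign flips, so |Aut| = 2^3·3! = 48.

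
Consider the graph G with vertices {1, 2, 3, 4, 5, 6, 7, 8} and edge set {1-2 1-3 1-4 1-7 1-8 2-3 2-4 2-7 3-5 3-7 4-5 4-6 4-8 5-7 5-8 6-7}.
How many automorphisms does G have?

1

Degrees alone do not determine every vertex (e.g. 1 and 4 both have degree 5), but their neighbour-degree multisets differ: N(1) has degrees [3, 4, 4, 5, 5] while N(4) has degrees [2, 3, 4, 4, 5]. Repeating this refinement separates all vertices, so the only automorphism is the identity.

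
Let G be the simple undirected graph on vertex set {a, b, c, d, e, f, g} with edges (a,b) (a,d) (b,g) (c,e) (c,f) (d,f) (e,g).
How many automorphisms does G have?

G is 2-regular and connected on 7 vertices, i.e. the cycle C_7. The automorphisms of the 7-cycle are exactly the symmetries of a regular 7-gon: the dihedral group D_7, |D_7| = 14.

14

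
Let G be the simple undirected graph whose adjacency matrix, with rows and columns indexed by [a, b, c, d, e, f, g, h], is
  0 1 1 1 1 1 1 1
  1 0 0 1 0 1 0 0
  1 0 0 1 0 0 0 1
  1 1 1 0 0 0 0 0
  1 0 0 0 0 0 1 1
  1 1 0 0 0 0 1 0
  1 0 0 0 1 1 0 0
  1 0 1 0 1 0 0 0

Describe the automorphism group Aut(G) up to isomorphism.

Vertex a is the unique vertex of degree 7; the remaining 7 vertices each have degree 3 and induce a cycle, so G is the wheel on 8 vertices with hub a. Every automorphism fixes the hub and acts on the rim 7-cycle, so Aut(G) ≅ Aut(C_7) = D_7 of order 14.

D_7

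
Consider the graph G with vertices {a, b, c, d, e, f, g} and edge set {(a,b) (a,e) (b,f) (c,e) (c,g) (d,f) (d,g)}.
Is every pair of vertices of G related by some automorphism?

Yes

G is 2-regular and connected on 7 vertices, i.e. the cycle C_7. C_7 has 7 rotations and 7 reflections, so Aut(C_7) ≅ D_7 of order 14. This group acts transitively on the 7 vertices.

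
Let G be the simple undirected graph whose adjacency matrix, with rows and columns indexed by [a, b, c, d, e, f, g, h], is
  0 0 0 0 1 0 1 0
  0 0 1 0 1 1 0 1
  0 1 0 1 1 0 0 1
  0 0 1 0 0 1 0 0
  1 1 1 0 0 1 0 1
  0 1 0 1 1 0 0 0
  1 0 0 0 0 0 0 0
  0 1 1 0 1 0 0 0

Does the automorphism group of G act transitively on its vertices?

No

Vertex e is the only vertex of degree 5, so every automorphism fixes it; G is not vertex-transitive.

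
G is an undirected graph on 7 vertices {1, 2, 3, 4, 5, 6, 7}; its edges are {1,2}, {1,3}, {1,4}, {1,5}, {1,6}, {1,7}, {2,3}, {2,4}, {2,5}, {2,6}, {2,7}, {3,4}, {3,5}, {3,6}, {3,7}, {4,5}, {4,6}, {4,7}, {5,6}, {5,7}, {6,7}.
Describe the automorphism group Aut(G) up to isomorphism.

All 7 vertices are pairwise adjacent: G = K_7. Every bijection on the vertex set is an automorphism of K_7; hence Aut(K_7) ≅ S_7, order 5040.

the symmetric group on 7 letters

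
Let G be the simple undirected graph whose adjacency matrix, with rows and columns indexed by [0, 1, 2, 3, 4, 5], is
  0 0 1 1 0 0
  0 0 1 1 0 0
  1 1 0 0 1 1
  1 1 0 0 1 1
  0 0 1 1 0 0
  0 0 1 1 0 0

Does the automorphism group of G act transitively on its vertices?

Automorphisms preserve degree, but G has vertices of degree 2 and vertices of degree 4; no automorphism maps one to the other, so G is not vertex-transitive.

No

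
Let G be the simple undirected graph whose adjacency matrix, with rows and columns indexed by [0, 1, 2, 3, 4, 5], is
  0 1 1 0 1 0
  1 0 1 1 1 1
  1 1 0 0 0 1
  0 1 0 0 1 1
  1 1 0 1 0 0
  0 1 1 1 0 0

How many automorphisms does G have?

10

Vertex 1 is the unique vertex of degree 5; the remaining 5 vertices each have degree 3 and induce a cycle, so G is the wheel on 6 vertices with hub 1. Every automorphism fixes the hub and acts on the rim 5-cycle, so Aut(G) ≅ Aut(C_5) = D_5 of order 10.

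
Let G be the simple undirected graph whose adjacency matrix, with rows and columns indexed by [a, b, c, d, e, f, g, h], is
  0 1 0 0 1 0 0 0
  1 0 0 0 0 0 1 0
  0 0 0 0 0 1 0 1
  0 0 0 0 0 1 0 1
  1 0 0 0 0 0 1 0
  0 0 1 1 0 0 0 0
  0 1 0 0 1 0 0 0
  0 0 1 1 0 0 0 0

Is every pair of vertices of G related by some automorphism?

Yes

G has two connected components, {c, d, f, h} and {a, b, e, g}; each is 2-regular, so G = C_4 ⊔ C_4. Aut of a disjoint union of two copies of C_4 is the wreath product D_4 ≀ Z_2, of order 2·8² = 128. This group acts transitively on the 8 vertices.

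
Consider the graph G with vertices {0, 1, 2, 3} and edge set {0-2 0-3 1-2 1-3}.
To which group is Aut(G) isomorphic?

D_4

Every vertex has degree 2 and the graph is connected, so G is the 4-cycle C_4. C_4 has 4 rotations and 4 reflections, so Aut(C_4) ≅ D_4 of order 8.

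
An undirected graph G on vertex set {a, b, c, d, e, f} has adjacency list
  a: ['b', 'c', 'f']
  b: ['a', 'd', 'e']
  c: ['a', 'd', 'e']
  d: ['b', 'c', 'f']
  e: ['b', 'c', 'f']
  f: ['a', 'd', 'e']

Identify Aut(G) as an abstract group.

S_3 ≀ Z_2

G is 3-regular and bipartite with parts {a, d, e} and {b, c, f} (each part is independent and every cross-pair is an edge), so G = K_{3,3}. Each part can be permuted independently (S_3 × S_3) and the two equal-size parts can also be swapped, giving (S_3 × S_3) ⋊ Z_2 of order 2·(3!)² = 72.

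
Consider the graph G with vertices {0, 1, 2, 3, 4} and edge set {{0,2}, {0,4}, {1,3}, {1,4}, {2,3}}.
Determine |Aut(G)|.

10

G is 2-regular and connected on 5 vertices, i.e. the cycle C_5. C_5 has 5 rotations and 5 reflections, so Aut(C_5) ≅ D_5 of order 10.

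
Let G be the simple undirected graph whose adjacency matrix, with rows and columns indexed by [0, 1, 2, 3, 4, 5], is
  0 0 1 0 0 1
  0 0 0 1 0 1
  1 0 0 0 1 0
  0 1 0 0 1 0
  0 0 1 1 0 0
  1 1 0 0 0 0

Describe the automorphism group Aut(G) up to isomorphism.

the dihedral group of order 12

Every vertex has degree 2 and the graph is connected, so G is the 6-cycle C_6. The automorphisms of the 6-cycle are exactly the symmetries of a regular 6-gon: the dihedral group D_6, |D_6| = 12.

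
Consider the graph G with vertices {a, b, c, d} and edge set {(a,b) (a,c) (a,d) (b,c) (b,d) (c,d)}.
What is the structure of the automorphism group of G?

S_4

Every vertex has degree 3, so G is the complete graph K_4. Every bijection on the vertex set is an automorphism of K_4; hence Aut(K_4) ≅ S_4, order 24.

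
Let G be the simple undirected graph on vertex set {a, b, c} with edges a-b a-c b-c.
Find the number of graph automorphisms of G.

6

All 3 vertices are pairwise adjacent: G = K_3. Any permutation of the 3 vertices preserves K_3, so Aut(K_3) = S_3 of order 3! = 6.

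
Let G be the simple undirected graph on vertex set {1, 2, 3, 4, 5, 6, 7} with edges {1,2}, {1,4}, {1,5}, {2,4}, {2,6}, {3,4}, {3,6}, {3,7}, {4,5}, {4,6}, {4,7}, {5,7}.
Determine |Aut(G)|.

Vertex 4 is the unique vertex of degree 6; the remaining 6 vertices each have degree 3 and induce a cycle, so G is the wheel on 7 vertices with hub 4. Every automorphism fixes the hub and acts on the rim 6-cycle, so Aut(G) ≅ Aut(C_6) = D_6 of order 12.

12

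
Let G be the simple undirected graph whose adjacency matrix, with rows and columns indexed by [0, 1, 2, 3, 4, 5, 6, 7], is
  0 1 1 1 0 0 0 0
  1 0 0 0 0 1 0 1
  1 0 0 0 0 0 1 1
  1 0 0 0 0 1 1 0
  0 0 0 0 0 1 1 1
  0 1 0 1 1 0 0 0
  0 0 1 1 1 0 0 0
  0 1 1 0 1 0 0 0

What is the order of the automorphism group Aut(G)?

48

G is 3-regular and bipartite on 2^3 = 8 vertices with girth 4; it is the hypercube graph Q_3. Aut(Q_3) consists of the signed permutations of the 3 coordinate axes: 3! permutations times 2^3 sign flips, so |Aut| = 2^3·3! = 48.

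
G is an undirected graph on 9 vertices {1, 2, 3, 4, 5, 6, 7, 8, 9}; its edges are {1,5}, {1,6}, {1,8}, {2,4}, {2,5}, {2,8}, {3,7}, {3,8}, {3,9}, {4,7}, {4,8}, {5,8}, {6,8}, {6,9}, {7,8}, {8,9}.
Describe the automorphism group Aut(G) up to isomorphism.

Vertex 8 is the unique vertex of degree 8; the remaining 8 vertices each have degree 3 and induce a cycle, so G is the wheel on 9 vertices with hub 8. Every automorphism fixes the hub and acts on the rim 8-cycle, so Aut(G) ≅ Aut(C_8) = D_8 of order 16.

D_8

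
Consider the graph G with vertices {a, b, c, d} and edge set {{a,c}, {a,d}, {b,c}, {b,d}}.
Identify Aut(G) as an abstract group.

the dihedral group of order 8

G is 2-regular and connected on 4 vertices, i.e. the cycle C_4. The automorphisms of the 4-cycle are exactly the symmetries of a regular 4-gon: the dihedral group D_4, |D_4| = 8.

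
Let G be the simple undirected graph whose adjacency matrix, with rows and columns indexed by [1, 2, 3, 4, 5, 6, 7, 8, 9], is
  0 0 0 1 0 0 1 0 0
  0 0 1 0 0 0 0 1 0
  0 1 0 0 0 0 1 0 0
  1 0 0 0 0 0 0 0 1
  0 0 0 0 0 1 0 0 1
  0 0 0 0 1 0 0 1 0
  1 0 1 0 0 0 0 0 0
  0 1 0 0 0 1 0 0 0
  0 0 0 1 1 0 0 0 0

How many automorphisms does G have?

18

G is 2-regular and connected on 9 vertices, i.e. the cycle C_9. The automorphisms of the 9-cycle are exactly the symmetries of a regular 9-gon: the dihedral group D_9, |D_9| = 18.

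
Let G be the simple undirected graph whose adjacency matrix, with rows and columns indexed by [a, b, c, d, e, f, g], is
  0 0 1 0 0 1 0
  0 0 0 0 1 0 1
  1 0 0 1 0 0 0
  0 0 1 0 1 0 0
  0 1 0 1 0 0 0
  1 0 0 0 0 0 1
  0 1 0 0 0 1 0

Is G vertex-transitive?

Every vertex has degree 2 and the graph is connected, so G is the 7-cycle C_7. The automorphisms of the 7-cycle are exactly the symmetries of a regular 7-gon: the dihedral group D_7, |D_7| = 14. This group acts transitively on the 7 vertices.

Yes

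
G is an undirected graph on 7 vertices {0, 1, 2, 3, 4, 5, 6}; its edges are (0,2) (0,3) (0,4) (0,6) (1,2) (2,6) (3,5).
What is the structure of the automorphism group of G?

{e}

Degrees alone do not determine every vertex (e.g. 1 and 4 both have degree 1), but their neighbour-degree multisets differ: N(1) has degrees [3] while N(4) has degrees [4]. Repeating this refinement separates all vertices, so the only automorphism is the identity.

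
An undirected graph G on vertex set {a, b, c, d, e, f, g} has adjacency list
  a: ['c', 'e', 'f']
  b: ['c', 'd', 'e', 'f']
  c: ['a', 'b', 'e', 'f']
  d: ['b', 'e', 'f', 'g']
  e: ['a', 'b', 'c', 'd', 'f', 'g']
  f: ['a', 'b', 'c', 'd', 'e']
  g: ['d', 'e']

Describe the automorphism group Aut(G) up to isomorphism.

Degrees alone do not determine every vertex (e.g. b and c both have degree 4), but their neighbour-degree multisets differ: N(b) has degrees [4, 4, 5, 6] while N(c) has degrees [3, 4, 5, 6]. Repeating this refinement separates all vertices, so the only automorphism is the identity.

{e}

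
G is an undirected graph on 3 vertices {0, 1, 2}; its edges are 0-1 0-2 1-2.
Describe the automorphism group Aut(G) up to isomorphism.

Every vertex has degree 2, so G is the complete graph K_3. Every bijection on the vertex set is an automorphism of K_3; hence Aut(K_3) ≅ S_3, order 6.

the symmetric group on 3 letters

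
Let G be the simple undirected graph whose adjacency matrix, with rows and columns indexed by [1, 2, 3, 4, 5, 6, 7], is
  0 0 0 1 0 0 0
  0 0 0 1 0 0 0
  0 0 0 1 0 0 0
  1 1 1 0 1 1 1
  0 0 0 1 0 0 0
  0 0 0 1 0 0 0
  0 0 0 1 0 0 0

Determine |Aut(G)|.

Vertex 4 has degree 6 and every other vertex has degree 1, so G is the star K_{1,6} with centre 4. The 6 leaves are pairwise interchangeable while the centre is fixed, giving Aut(G) = S_6.

720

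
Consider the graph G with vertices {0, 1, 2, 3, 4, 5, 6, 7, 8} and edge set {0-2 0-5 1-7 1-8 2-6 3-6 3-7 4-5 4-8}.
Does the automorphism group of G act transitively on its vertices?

Every vertex has degree 2 and the graph is connected, so G is the 9-cycle C_9. C_9 has 9 rotations and 9 reflections, so Aut(C_9) ≅ D_9 of order 18. Under this action every vertex can be carried to every other, so G is vertex-transitive.

Yes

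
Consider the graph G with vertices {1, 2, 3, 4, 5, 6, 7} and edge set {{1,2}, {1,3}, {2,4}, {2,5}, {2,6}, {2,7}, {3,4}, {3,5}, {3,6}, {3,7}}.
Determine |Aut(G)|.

The vertices split by degree into {2, 3} (degree 5) and {1, 4, 5, 6, 7} (degree 2); every edge runs between the two parts, so G is the complete bipartite graph K_{2,5}. Automorphisms preserve the bipartition setwise (since the parts differ in size) and act as S_2 × S_5 within it; |Aut| = 240.

240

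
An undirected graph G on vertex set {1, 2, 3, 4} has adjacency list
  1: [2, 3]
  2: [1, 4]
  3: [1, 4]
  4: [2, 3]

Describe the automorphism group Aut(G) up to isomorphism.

Every vertex has degree 2 and the graph is connected, so G is the 4-cycle C_4. C_4 has 4 rotations and 4 reflections, so Aut(C_4) ≅ D_4 of order 8.

D_4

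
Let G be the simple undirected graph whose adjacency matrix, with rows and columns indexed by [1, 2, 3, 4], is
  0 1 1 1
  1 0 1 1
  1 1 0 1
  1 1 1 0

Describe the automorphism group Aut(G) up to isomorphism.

the symmetric group on 4 letters

All 4 vertices are pairwise adjacent: G = K_4. Any permutation of the 4 vertices preserves K_4, so Aut(K_4) = S_4 of order 4! = 24.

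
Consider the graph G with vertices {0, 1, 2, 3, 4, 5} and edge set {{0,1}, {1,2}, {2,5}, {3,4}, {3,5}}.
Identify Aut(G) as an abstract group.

The degree sequence is [1, 2, 2, 2, 1, 2]; the two degree-1 vertices 0 and 4 are the ends of a path, so G = P_6. A path has exactly one nontrivial symmetry — reversal — giving Aut(G) of order 2.

Z_2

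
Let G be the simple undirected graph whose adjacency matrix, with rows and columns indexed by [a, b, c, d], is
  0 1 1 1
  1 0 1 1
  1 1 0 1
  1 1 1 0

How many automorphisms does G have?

24

All 4 vertices are pairwise adjacent: G = K_4. Any permutation of the 4 vertices preserves K_4, so Aut(K_4) = S_4 of order 4! = 24.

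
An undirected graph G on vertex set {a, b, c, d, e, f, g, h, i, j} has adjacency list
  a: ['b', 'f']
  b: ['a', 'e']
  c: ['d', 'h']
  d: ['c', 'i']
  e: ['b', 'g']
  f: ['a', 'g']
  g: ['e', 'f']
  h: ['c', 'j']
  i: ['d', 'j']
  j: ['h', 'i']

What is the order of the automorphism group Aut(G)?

G has two connected components, {a, b, e, f, g} and {c, d, h, i, j}; each is 2-regular, so G = C_5 ⊔ C_5. Aut of a disjoint union of two copies of C_5 is the wreath product D_5 ≀ Z_2, of order 2·10² = 200.

200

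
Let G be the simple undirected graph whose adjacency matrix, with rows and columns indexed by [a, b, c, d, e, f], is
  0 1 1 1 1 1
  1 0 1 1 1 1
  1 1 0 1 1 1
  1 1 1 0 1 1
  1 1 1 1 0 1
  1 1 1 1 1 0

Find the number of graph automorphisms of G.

720

All 6 vertices are pairwise adjacent: G = K_6. Any permutation of the 6 vertices preserves K_6, so Aut(K_6) = S_6 of order 6! = 720.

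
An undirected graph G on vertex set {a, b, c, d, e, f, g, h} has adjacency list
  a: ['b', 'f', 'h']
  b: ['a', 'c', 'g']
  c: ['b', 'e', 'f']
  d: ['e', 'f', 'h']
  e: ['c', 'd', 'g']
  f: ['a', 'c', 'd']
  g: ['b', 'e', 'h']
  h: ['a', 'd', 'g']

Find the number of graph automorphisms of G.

G is 3-regular and bipartite on 2^3 = 8 vertices with girth 4; it is the hypercube graph Q_3. The symmetry group of the 3-cube is the hyperoctahedral group B_3 = Z_2 ≀ S_3, of order 2^3·3! = 48.

48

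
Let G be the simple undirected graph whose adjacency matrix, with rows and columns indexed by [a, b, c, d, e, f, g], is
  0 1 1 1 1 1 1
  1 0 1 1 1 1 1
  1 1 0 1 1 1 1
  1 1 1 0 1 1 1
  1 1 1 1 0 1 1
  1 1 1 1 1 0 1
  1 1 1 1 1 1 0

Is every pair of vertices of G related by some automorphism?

Yes

All 7 vertices are pairwise adjacent: G = K_7. Any permutation of the 7 vertices preserves K_7, so Aut(K_7) = S_7 of order 7! = 5040. This group acts transitively on the 7 vertices.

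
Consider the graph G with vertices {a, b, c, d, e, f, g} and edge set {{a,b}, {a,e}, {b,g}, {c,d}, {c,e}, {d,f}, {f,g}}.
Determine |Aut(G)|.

G is 2-regular and connected on 7 vertices, i.e. the cycle C_7. C_7 has 7 rotations and 7 reflections, so Aut(C_7) ≅ D_7 of order 14.

14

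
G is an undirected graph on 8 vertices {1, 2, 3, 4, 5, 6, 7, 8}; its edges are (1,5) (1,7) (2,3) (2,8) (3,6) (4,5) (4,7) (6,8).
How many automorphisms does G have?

G has two connected components, {2, 3, 6, 8} and {1, 4, 5, 7}; each is 2-regular, so G = C_4 ⊔ C_4. With two isomorphic components, Aut(G) = Aut(C_4) ≀ S_2 = (D_4 × D_4) ⋊ Z_2: permute each cycle by D_4, then optionally swap the two cycles. Order 2·(2·4)² = 128.

128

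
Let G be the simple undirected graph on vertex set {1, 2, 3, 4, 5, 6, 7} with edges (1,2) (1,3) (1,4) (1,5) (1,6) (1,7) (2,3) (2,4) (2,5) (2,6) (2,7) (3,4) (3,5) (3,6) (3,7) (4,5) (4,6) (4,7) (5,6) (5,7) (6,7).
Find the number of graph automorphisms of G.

5040

Every vertex has degree 6, so G is the complete graph K_7. Any permutation of the 7 vertices preserves K_7, so Aut(K_7) = S_7 of order 7! = 5040.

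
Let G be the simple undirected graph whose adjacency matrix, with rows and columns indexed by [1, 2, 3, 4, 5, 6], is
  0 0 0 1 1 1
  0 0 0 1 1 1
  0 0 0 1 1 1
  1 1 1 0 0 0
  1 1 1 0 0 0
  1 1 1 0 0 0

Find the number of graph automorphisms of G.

G is 3-regular and bipartite with parts {4, 5, 6} and {1, 2, 3} (each part is independent and every cross-pair is an edge), so G = K_{3,3}. Aut(K_{3,3}) is the wreath product S_3 ≀ Z_2: permute within each part, then optionally swap the parts; |Aut| = 2·(3!)² = 72.

72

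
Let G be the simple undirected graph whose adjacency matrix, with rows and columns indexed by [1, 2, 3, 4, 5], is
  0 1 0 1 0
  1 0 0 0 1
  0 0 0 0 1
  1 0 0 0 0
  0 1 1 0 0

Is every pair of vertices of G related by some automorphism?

No

Automorphisms preserve degree, but G has vertices of degree 1 and vertices of degree 2; no automorphism maps one to the other, so G is not vertex-transitive.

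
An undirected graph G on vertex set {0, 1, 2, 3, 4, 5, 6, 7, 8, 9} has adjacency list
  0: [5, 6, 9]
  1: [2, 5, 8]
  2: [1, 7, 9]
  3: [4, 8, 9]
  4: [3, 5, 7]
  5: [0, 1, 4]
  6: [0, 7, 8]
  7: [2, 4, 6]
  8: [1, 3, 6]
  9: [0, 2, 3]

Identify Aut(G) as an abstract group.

G is 3-regular on 10 vertices with no triangles and no 4-cycles (girth 5): this is the Petersen graph. It is a classical fact that the Petersen graph has automorphism group S_5 (order 120), arising from its description as the Kneser graph K(5,2).

the symmetric group S_5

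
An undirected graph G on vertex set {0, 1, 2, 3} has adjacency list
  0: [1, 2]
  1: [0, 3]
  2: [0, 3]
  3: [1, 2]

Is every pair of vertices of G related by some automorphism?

Yes

G is 2-regular and bipartite on 2^2 = 4 vertices with girth 4; it is the hypercube graph Q_2. The symmetry group of the 2-cube is the hyperoctahedral group B_2 = Z_2 ≀ S_2, of order 2^2·2! = 8. Under this action every vertex can be carried to every other, so G is vertex-transitive.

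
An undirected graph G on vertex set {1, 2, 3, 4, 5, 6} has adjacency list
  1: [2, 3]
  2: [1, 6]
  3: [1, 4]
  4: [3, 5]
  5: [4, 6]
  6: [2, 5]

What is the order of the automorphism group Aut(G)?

G is 2-regular and connected on 6 vertices, i.e. the cycle C_6. C_6 has 6 rotations and 6 reflections, so Aut(C_6) ≅ D_6 of order 12.

12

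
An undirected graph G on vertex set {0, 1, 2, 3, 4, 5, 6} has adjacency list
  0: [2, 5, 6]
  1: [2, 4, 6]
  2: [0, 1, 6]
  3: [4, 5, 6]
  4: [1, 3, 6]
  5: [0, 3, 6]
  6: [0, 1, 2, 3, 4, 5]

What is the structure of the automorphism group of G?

D_6

Vertex 6 is the unique vertex of degree 6; the remaining 6 vertices each have degree 3 and induce a cycle, so G is the wheel on 7 vertices with hub 6. Every automorphism fixes the hub and acts on the rim 6-cycle, so Aut(G) ≅ Aut(C_6) = D_6 of order 12.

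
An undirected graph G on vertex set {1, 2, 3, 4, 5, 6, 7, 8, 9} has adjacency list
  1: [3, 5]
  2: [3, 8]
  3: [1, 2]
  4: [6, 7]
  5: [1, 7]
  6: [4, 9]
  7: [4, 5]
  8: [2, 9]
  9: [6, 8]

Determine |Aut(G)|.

Every vertex has degree 2 and the graph is connected, so G is the 9-cycle C_9. C_9 has 9 rotations and 9 reflections, so Aut(C_9) ≅ D_9 of order 18.

18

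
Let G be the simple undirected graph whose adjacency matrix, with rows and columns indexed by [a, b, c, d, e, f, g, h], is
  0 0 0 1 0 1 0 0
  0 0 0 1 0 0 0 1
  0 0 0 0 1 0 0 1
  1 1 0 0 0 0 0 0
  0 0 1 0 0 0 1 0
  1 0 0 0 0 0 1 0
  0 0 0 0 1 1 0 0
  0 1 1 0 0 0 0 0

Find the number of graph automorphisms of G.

16

Every vertex has degree 2 and the graph is connected, so G is the 8-cycle C_8. The automorphisms of the 8-cycle are exactly the symmetries of a regular 8-gon: the dihedral group D_8, |D_8| = 16.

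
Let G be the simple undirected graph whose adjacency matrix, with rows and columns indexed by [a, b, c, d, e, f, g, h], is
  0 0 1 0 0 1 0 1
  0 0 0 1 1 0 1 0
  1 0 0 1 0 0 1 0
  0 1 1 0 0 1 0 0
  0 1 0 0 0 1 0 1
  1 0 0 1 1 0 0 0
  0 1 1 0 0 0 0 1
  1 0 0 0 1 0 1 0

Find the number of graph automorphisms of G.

48

G is 3-regular and bipartite on 2^3 = 8 vertices with girth 4; it is the hypercube graph Q_3. Aut(Q_3) consists of the signed permutations of the 3 coordinate axes: 3! permutations times 2^3 sign flips, so |Aut| = 2^3·3! = 48.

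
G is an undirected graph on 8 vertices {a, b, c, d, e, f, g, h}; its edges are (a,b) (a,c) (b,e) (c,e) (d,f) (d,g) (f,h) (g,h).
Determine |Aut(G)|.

128

G has two connected components, {a, b, c, e} and {d, f, g, h}; each is 2-regular, so G = C_4 ⊔ C_4. Aut of a disjoint union of two copies of C_4 is the wreath product D_4 ≀ Z_2, of order 2·8² = 128.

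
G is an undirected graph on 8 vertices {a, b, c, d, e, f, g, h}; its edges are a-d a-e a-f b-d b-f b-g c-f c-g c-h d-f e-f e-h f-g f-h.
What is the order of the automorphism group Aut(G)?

Vertex f is the unique vertex of degree 7; the remaining 7 vertices each have degree 3 and induce a cycle, so G is the wheel on 8 vertices with hub f. With the hub fixed, the remaining symmetry is that of the rim cycle C_7, giving the dihedral group D_7.

14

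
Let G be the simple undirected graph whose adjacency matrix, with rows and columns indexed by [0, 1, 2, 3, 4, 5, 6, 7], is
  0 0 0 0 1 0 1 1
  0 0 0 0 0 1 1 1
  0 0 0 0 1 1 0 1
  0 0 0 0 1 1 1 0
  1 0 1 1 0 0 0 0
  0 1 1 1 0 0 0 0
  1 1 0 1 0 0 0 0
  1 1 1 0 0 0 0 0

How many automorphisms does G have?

48

G is 3-regular and bipartite on 2^3 = 8 vertices with girth 4; it is the hypercube graph Q_3. Aut(Q_3) consists of the signed permutations of the 3 coordinate axes: 3! permutations times 2^3 sign flips, so |Aut| = 2^3·3! = 48.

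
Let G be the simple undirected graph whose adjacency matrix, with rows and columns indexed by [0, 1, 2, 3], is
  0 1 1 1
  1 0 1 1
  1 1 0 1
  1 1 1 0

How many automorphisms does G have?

24

Every vertex has degree 3, so G is the complete graph K_4. Every bijection on the vertex set is an automorphism of K_4; hence Aut(K_4) ≅ S_4, order 24.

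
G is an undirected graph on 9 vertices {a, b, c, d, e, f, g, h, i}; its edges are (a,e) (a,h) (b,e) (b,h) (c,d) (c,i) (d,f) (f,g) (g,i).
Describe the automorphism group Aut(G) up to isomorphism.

G has two connected components, {c, d, f, g, i} and {a, b, e, h}; each is 2-regular, so G = C_5 ⊔ C_4. No automorphism exchanges components of different sizes, hence Aut(G) is the direct product D_5 × D_4, order 80.

D_5 × D_4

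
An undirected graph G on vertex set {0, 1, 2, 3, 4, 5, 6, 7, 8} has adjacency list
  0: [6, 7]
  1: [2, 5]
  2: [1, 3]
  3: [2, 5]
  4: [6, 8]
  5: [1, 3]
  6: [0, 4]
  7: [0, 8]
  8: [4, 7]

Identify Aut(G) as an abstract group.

G has two connected components, {0, 4, 6, 7, 8} and {1, 2, 3, 5}; each is 2-regular, so G = C_5 ⊔ C_4. The components are non-isomorphic (different sizes), so Aut(G) = Aut(C_5) × Aut(C_4) = D_5 × D_4 of order 10·8 = 80.

D_5 × D_4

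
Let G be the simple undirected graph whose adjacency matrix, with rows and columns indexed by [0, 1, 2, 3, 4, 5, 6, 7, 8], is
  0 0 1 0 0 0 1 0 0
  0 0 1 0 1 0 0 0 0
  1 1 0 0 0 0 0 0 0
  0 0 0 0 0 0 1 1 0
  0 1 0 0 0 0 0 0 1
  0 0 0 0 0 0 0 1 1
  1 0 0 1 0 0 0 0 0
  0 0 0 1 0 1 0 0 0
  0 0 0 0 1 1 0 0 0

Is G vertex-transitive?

Yes

G is 2-regular and connected on 9 vertices, i.e. the cycle C_9. C_9 has 9 rotations and 9 reflections, so Aut(C_9) ≅ D_9 of order 18. This group acts transitively on the 9 vertices.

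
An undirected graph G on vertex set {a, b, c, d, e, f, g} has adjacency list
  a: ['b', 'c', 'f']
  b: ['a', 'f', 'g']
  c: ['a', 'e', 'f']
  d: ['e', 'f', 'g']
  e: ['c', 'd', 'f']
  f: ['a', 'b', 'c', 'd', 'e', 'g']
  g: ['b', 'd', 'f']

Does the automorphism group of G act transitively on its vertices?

No

Vertex f is the only vertex of degree 6, so every automorphism fixes it; G is not vertex-transitive.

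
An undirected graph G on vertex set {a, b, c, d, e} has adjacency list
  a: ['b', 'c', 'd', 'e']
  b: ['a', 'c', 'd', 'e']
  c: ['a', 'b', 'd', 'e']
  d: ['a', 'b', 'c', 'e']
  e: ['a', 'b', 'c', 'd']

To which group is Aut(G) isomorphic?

Every vertex has degree 4, so G is the complete graph K_5. Any permutation of the 5 vertices preserves K_5, so Aut(K_5) = S_5 of order 5! = 120.

S_5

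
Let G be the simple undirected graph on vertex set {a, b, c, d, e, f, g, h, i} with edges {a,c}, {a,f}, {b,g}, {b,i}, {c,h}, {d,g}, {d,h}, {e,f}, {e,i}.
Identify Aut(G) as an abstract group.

D_9

Every vertex has degree 2 and the graph is connected, so G is the 9-cycle C_9. The automorphisms of the 9-cycle are exactly the symmetries of a regular 9-gon: the dihedral group D_9, |D_9| = 18.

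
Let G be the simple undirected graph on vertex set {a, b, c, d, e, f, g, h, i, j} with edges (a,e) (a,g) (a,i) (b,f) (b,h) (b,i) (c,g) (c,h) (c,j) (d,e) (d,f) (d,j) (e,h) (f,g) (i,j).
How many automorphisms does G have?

120

G is 3-regular on 10 vertices with no triangles and no 4-cycles (girth 5): this is the Petersen graph. It is a classical fact that the Petersen graph has automorphism group S_5 (order 120), arising from its description as the Kneser graph K(5,2).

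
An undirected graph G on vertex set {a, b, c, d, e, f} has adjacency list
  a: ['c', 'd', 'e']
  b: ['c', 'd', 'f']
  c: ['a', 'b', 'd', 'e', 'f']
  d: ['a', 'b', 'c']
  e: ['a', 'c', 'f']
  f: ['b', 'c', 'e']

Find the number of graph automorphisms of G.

Vertex c is the unique vertex of degree 5; the remaining 5 vertices each have degree 3 and induce a cycle, so G is the wheel on 6 vertices with hub c. With the hub fixed, the remaining symmetry is that of the rim cycle C_5, giving the dihedral group D_5.

10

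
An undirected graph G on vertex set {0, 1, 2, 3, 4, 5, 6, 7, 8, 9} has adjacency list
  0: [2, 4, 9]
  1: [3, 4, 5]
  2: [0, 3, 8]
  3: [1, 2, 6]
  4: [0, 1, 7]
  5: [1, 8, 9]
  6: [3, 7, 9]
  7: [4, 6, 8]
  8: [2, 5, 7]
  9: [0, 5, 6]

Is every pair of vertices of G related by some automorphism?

G is 3-regular on 10 vertices with no triangles and no 4-cycles (girth 5): this is the Petersen graph. It is a classical fact that the Petersen graph has automorphism group S_5 (order 120), arising from its description as the Kneser graph K(5,2). Under this action every vertex can be carried to every other, so G is vertex-transitive.

Yes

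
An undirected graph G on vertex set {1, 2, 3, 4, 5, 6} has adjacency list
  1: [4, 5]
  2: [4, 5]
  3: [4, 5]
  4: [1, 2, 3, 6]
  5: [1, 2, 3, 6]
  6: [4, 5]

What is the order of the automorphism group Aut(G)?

48

The vertices split by degree into {4, 5} (degree 4) and {1, 2, 3, 6} (degree 2); every edge runs between the two parts, so G is the complete bipartite graph K_{2,4}. The parts have unequal sizes, so no automorphism swaps them; each part is permuted independently, giving S_4 × S_2 of order 4!·2! = 48.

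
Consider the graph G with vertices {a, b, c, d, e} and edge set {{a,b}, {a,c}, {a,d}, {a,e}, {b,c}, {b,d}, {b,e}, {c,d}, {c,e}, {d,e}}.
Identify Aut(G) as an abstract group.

Every vertex has degree 4, so G is the complete graph K_5. Any permutation of the 5 vertices preserves K_5, so Aut(K_5) = S_5 of order 5! = 120.

S_5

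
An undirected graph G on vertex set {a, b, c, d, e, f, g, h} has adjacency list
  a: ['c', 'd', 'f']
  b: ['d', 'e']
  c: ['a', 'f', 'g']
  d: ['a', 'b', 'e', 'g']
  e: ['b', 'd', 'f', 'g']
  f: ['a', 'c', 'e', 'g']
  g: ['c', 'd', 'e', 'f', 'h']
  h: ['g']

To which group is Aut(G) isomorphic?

Degrees alone do not determine every vertex (e.g. a and c both have degree 3), but their neighbour-degree multisets differ: N(a) has degrees [3, 4, 4] while N(c) has degrees [3, 4, 5]. Repeating this refinement separates all vertices, so the only automorphism is the identity.

1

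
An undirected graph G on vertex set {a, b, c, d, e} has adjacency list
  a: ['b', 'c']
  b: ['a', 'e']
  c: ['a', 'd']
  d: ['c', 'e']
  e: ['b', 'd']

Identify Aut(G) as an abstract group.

G is 2-regular and connected on 5 vertices, i.e. the cycle C_5. C_5 has 5 rotations and 5 reflections, so Aut(C_5) ≅ D_5 of order 10.

D_5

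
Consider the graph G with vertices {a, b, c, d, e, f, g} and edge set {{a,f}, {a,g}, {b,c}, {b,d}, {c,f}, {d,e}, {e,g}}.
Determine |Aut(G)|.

G is 2-regular and connected on 7 vertices, i.e. the cycle C_7. C_7 has 7 rotations and 7 reflections, so Aut(C_7) ≅ D_7 of order 14.

14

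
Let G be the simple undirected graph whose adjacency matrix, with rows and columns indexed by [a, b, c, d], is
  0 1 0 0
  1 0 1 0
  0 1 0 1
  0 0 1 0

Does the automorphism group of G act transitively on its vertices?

No

Automorphisms preserve degree, but G has vertices of degree 1 and vertices of degree 2; no automorphism maps one to the other, so G is not vertex-transitive.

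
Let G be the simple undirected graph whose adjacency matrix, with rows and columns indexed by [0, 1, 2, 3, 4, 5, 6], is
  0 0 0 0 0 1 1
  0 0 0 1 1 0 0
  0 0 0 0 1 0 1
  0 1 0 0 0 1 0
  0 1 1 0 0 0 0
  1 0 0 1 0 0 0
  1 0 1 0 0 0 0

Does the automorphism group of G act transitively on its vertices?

Yes

G is 2-regular and connected on 7 vertices, i.e. the cycle C_7. C_7 has 7 rotations and 7 reflections, so Aut(C_7) ≅ D_7 of order 14. This group acts transitively on the 7 vertices.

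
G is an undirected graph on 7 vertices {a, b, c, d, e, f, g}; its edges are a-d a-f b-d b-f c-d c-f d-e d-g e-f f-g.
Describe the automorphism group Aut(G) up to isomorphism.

The vertices split by degree into {d, f} (degree 5) and {a, b, c, e, g} (degree 2); every edge runs between the two parts, so G is the complete bipartite graph K_{2,5}. The parts have unequal sizes, so no automorphism swaps them; each part is permuted independently, giving S_5 × S_2 of order 5!·2! = 240.

S_5 × S_2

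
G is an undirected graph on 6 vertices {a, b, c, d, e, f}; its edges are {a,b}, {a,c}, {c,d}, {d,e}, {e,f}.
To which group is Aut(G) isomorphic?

The degree sequence is [2, 1, 2, 2, 2, 1]; the two degree-1 vertices b and f are the ends of a path, so G = P_6. The only nontrivial automorphism of a path is the end-to-end reflection, so Aut(G) ≅ Z_2.

C_2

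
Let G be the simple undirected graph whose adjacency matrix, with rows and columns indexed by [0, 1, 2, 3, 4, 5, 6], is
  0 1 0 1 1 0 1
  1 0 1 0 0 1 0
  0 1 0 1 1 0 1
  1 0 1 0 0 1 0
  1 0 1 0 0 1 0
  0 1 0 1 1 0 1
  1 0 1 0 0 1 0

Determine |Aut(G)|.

The vertices split by degree into {0, 2, 5} (degree 4) and {1, 3, 4, 6} (degree 3); every edge runs between the two parts, so G is the complete bipartite graph K_{3,4}. Automorphisms preserve the bipartition setwise (since the parts differ in size) and act as S_4 × S_3 within it; |Aut| = 144.

144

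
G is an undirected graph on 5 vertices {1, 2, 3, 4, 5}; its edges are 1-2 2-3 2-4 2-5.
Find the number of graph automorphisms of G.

Vertex 2 has degree 4 and every other vertex has degree 1, so G is the star K_{1,4} with centre 2. The 4 leaves are pairwise interchangeable while the centre is fixed, giving Aut(G) = S_4.

24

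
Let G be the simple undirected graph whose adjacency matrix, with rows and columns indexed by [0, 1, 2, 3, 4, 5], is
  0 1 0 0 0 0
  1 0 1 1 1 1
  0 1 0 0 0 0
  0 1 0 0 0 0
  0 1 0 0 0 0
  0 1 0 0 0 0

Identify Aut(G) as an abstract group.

S_5

Vertex 1 has degree 5 and every other vertex has degree 1, so G is the star K_{1,5} with centre 1. The 5 leaves are pairwise interchangeable while the centre is fixed, giving Aut(G) = S_5.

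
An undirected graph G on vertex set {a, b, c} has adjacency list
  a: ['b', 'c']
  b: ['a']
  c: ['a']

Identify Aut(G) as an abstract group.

the cyclic group of order 2

The degree sequence is [2, 1, 1]; the two degree-1 vertices b and c are the ends of a path, so G = P_3. A path has exactly one nontrivial symmetry — reversal — giving Aut(G) of order 2.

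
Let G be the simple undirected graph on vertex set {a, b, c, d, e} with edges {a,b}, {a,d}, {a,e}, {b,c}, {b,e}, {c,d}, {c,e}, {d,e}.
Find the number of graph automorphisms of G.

Vertex e is the unique vertex of degree 4; the remaining 4 vertices each have degree 3 and induce a cycle, so G is the wheel on 5 vertices with hub e. With the hub fixed, the remaining symmetry is that of the rim cycle C_4, giving the dihedral group D_4.

8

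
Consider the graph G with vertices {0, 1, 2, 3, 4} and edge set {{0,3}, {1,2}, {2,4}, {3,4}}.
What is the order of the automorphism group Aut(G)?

The degree sequence is [1, 1, 2, 2, 2]; the two degree-1 vertices 0 and 1 are the ends of a path, so G = P_5. The only nontrivial automorphism of a path is the end-to-end reflection, so Aut(G) ≅ Z_2.

2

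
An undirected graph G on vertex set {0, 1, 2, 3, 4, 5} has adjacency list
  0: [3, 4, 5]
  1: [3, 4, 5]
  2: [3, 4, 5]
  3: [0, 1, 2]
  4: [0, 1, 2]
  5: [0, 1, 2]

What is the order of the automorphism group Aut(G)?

G is 3-regular and bipartite with parts {3, 4, 5} and {0, 1, 2} (each part is independent and every cross-pair is an edge), so G = K_{3,3}. Aut(K_{3,3}) is the wreath product S_3 ≀ Z_2: permute within each part, then optionally swap the parts; |Aut| = 2·(3!)² = 72.

72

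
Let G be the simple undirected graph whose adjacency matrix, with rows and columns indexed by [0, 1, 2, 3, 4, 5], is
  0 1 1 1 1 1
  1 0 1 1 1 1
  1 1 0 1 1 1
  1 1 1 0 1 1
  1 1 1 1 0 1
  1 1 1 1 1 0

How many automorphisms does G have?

All 6 vertices are pairwise adjacent: G = K_6. Every bijection on the vertex set is an automorphism of K_6; hence Aut(K_6) ≅ S_6, order 720.

720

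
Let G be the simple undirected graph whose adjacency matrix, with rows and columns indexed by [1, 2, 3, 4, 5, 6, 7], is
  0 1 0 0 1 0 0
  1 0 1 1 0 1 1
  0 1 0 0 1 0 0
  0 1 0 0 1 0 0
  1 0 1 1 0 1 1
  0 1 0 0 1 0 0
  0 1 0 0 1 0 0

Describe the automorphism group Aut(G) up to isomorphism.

The vertices split by degree into {2, 5} (degree 5) and {1, 3, 4, 6, 7} (degree 2); every edge runs between the two parts, so G is the complete bipartite graph K_{2,5}. Automorphisms preserve the bipartition setwise (since the parts differ in size) and act as S_5 × S_2 within it; |Aut| = 240.

S_5 × S_2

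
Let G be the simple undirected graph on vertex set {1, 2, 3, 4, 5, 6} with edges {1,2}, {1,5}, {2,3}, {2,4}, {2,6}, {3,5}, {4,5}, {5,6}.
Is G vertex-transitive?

Automorphisms preserve degree, but G has vertices of degree 2 and vertices of degree 4; no automorphism maps one to the other, so G is not vertex-transitive.

No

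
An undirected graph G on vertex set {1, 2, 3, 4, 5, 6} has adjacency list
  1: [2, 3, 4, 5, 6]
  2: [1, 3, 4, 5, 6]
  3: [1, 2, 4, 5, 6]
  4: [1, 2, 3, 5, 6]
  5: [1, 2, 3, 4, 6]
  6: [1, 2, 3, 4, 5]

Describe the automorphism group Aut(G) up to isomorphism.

All 6 vertices are pairwise adjacent: G = K_6. Any permutation of the 6 vertices preserves K_6, so Aut(K_6) = S_6 of order 6! = 720.

S_6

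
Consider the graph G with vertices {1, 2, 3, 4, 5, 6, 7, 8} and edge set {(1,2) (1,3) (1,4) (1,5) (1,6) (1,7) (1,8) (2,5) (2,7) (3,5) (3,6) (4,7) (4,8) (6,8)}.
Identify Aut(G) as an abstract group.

D_7

Vertex 1 is the unique vertex of degree 7; the remaining 7 vertices each have degree 3 and induce a cycle, so G is the wheel on 8 vertices with hub 1. Every automorphism fixes the hub and acts on the rim 7-cycle, so Aut(G) ≅ Aut(C_7) = D_7 of order 14.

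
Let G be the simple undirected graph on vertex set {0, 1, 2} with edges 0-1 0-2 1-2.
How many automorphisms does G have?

All 3 vertices are pairwise adjacent: G = K_3. Any permutation of the 3 vertices preserves K_3, so Aut(K_3) = S_3 of order 3! = 6.

6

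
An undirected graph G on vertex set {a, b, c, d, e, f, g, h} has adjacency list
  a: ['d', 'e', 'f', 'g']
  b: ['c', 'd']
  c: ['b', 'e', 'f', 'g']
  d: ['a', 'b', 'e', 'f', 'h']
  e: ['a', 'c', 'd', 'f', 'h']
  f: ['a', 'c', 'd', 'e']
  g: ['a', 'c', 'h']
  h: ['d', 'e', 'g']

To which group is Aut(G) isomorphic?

1

Degrees alone do not determine every vertex (e.g. a and c both have degree 4), but their neighbour-degree multisets differ: N(a) has degrees [3, 4, 5, 5] while N(c) has degrees [2, 3, 4, 5]. Repeating this refinement separates all vertices, so the only automorphism is the identity.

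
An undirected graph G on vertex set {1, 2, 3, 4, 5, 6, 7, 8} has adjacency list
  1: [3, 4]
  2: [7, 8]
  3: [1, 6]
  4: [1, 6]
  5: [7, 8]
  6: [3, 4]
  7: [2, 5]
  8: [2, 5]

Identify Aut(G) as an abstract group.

G has two connected components, {1, 3, 4, 6} and {2, 5, 7, 8}; each is 2-regular, so G = C_4 ⊔ C_4. Aut of a disjoint union of two copies of C_4 is the wreath product D_4 ≀ Z_2, of order 2·8² = 128.

D_4 ≀ Z_2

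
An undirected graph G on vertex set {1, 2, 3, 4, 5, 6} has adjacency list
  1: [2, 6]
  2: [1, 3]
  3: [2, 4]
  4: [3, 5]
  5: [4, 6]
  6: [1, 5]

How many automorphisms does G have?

Every vertex has degree 2 and the graph is connected, so G is the 6-cycle C_6. The automorphisms of the 6-cycle are exactly the symmetries of a regular 6-gon: the dihedral group D_6, |D_6| = 12.

12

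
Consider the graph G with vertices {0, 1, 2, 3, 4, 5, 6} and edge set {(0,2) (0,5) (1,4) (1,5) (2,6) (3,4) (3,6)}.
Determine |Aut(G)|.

Every vertex has degree 2 and the graph is connected, so G is the 7-cycle C_7. C_7 has 7 rotations and 7 reflections, so Aut(C_7) ≅ D_7 of order 14.

14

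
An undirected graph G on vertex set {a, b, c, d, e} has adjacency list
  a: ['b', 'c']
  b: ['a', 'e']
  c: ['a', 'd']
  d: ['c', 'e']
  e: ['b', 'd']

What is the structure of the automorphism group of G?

the dihedral group of order 10

G is 2-regular and connected on 5 vertices, i.e. the cycle C_5. The automorphisms of the 5-cycle are exactly the symmetries of a regular 5-gon: the dihedral group D_5, |D_5| = 10.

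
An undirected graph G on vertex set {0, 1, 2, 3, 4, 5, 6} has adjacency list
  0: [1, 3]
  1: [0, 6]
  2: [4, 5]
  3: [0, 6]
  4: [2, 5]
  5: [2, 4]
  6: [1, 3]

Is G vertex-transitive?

G has two connected components, {0, 1, 3, 6} and {2, 4, 5}; each is 2-regular, so G = C_4 ⊔ C_3. The orbit of 0 under Aut(G) is {0, 1, 3, 6}, which does not contain 2, so G is not vertex-transitive.

No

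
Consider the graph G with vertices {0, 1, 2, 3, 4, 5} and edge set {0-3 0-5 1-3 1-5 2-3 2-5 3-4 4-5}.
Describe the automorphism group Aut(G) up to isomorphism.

The vertices split by degree into {3, 5} (degree 4) and {0, 1, 2, 4} (degree 2); every edge runs between the two parts, so G is the complete bipartite graph K_{2,4}. Automorphisms preserve the bipartition setwise (since the parts differ in size) and act as S_4 × S_2 within it; |Aut| = 48.

S_4 × S_2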